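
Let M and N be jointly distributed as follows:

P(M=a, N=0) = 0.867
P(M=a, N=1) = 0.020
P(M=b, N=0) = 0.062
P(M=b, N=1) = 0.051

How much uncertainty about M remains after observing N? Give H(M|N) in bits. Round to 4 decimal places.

Marginals: p(M) = (0.8870, 0.1130), p(N) = (0.9290, 0.0710).
H(M|N) = Σ p(N) · H(M|N=·).
  N=0: p=0.9290, H(M|N=0) = 0.3536
  N=1: p=0.0710, H(M|N=1) = 0.8577
Weighted sum = 0.3894 bits.

0.3894 bits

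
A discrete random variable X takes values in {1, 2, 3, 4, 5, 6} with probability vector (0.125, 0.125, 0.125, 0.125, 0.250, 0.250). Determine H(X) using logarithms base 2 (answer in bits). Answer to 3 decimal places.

H(X) = −Σ p·log₂ p.
  −(0.125)·log₂(0.125) = 0.3750
  −(0.125)·log₂(0.125) = 0.3750
  −(0.125)·log₂(0.125) = 0.3750
  −(0.125)·log₂(0.125) = 0.3750
  −(0.250)·log₂(0.250) = 0.5000
  −(0.250)·log₂(0.250) = 0.5000
Sum: 0.3750 + 0.3750 + 0.3750 + 0.3750 + 0.5000 + 0.5000 = 2.500 bits.

2.500 bits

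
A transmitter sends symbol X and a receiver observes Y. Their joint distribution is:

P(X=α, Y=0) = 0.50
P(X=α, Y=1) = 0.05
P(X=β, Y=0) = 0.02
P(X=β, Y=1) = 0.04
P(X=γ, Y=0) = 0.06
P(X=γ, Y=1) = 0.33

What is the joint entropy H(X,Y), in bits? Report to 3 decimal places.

1.786 bits

H(X,Y) = −Σ p(x,y)·log₂ p(x,y) over all 6 cells.
  cell (α,0): −0.50·log₂0.50 = 0.5000
  cell (α,1): −0.05·log₂0.05 = 0.2161
  cell (β,0): −0.02·log₂0.02 = 0.1129
  cell (β,1): −0.04·log₂0.04 = 0.1858
  cell (γ,0): −0.06·log₂0.06 = 0.2435
  cell (γ,1): −0.33·log₂0.33 = 0.5278
Sum = 1.786 bits.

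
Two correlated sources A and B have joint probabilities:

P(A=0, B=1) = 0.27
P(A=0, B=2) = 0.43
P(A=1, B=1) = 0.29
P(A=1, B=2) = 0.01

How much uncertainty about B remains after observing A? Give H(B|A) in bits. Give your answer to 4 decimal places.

0.7366 bits

Chain rule: H(B|A) = H(A,B) − H(A).
Marginals: p(A) = (0.7000, 0.3000), p(B) = (0.5600, 0.4400).
H(A,B) = 1.6179 bits; H(A) = 0.8813 bits.
H(B|A) = 1.6179 − 0.8813 = 0.7366 bits.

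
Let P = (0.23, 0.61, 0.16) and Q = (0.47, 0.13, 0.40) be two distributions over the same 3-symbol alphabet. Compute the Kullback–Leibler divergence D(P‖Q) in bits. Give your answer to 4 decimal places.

0.9118 bits

D(P‖Q) = Σ p·log₂(p/q).
  0.23·log₂(0.23/0.47) = -0.23714
  0.61·log₂(0.61/0.13) = 1.36048
  0.16·log₂(0.16/0.40) = -0.21151
D(P‖Q) = 0.9118 bits.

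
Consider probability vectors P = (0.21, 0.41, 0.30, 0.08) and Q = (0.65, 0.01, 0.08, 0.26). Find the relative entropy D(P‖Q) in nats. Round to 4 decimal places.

1.5875 nats

D(P‖Q) = Σ p·ln(p/q).
  0.21·ln(0.21/0.65) = -0.23727
  0.41·ln(0.41/0.01) = 1.52256
  0.30·ln(0.30/0.08) = 0.39653
  0.08·ln(0.08/0.26) = -0.09429
D(P‖Q) = 1.5875 nats.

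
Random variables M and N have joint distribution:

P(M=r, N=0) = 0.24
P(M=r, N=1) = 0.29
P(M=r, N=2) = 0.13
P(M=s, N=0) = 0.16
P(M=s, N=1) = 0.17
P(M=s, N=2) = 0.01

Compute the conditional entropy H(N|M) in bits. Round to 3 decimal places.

Marginals: p(M) = (0.6600, 0.3400), p(N) = (0.4000, 0.4600, 0.1400).
H(N|M) = Σ p(M) · H(N|M=·).
  M=r: p=0.6600, H(N|M=r) = 1.5137
  M=s: p=0.3400, H(N|M=s) = 1.1614
Weighted sum = 1.394 bits.

1.394 bits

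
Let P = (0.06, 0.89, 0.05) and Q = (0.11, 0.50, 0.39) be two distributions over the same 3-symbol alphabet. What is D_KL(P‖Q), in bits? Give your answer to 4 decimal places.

D(P‖Q) = Σ p·log₂(p/q).
  0.06·log₂(0.06/0.11) = -0.05247
  0.89·log₂(0.89/0.50) = 0.74037
  0.05·log₂(0.05/0.39) = -0.14817
D(P‖Q) = 0.5397 bits.

0.5397 bits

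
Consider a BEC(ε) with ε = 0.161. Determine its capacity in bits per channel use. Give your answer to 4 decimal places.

Binary erasure channel: capacity C = 1 − ε.
C = 1 − 0.161 = 0.8390 bits per channel use.

0.8390 bits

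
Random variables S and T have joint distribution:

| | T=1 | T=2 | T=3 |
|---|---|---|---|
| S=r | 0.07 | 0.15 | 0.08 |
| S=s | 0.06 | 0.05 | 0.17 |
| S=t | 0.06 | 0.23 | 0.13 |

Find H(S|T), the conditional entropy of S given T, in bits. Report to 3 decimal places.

Marginals: p(S) = (0.3000, 0.2800, 0.4200), p(T) = (0.1900, 0.4300, 0.3800).
H(S|T) = Σ p(T) · H(S|T=·).
  T=1: p=0.1900, H(S|T=1) = 1.5810
  T=2: p=0.4300, H(S|T=2) = 1.3738
  T=3: p=0.3800, H(S|T=3) = 1.5218
Weighted sum = 1.469 bits.

1.469 bits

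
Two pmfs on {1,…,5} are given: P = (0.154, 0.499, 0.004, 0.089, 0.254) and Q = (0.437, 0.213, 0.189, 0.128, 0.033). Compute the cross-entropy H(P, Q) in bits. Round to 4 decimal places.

2.8208 bits

H(P,Q) = −Σ p·log₂ q.
  −0.154·log₂(0.437) = 0.18392
  −0.499·log₂(0.213) = 1.11331
  −0.004·log₂(0.189) = 0.00961
  −0.089·log₂(0.128) = 0.26395
  −0.254·log₂(0.033) = 1.25003
H(P,Q) = 2.8208 bits.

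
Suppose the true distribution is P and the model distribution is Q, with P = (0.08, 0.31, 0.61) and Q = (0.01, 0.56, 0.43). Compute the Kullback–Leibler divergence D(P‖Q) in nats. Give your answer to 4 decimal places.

D(P‖Q) = Σ p·ln(p/q).
  0.08·ln(0.08/0.01) = 0.16636
  0.31·ln(0.31/0.56) = -0.18332
  0.61·ln(0.61/0.43) = 0.21330
D(P‖Q) = 0.1963 nats.

0.1963 nats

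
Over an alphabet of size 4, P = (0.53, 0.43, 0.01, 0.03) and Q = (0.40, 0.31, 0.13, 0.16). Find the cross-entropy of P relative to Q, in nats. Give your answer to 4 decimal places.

1.0646 nats

H(P,Q) = −Σ p·ln q.
  −0.53·ln(0.40) = 0.48563
  −0.43·ln(0.31) = 0.50361
  −0.01·ln(0.13) = 0.02040
  −0.03·ln(0.16) = 0.05498
H(P,Q) = 1.0646 nats.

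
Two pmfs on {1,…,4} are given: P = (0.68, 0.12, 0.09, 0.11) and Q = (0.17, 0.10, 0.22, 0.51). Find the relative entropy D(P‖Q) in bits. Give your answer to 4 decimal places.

1.0321 bits

D(P‖Q) = Σ p·log₂(p/q).
  0.68·log₂(0.68/0.17) = 1.36000
  0.12·log₂(0.12/0.10) = 0.03156
  0.09·log₂(0.09/0.22) = -0.11606
  0.11·log₂(0.11/0.51) = -0.24343
D(P‖Q) = 1.0321 bits.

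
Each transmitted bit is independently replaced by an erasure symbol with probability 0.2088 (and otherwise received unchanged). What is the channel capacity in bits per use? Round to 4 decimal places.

0.7912 bits

Binary erasure channel: capacity C = 1 − ε.
C = 1 − 0.2088 = 0.7912 bits per channel use.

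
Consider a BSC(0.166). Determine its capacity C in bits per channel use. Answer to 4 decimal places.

0.3515 bits

Binary symmetric channel: C = 1 − h₂(ε) where h₂ is the binary entropy function.
h₂(0.166) = −0.166·log₂0.166 − 0.834·log₂0.834 = 0.6485.
C = 1 − 0.6485 = 0.3515 bits per channel use.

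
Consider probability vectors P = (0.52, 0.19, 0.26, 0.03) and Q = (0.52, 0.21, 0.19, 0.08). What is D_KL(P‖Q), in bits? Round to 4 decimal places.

0.0478 bits

D(P‖Q) = Σ p·log₂(p/q).
  0.52·log₂(0.52/0.52) = 0.00000
  0.19·log₂(0.19/0.21) = -0.02743
  0.26·log₂(0.26/0.19) = 0.11765
  0.03·log₂(0.03/0.08) = -0.04245
D(P‖Q) = 0.0478 bits.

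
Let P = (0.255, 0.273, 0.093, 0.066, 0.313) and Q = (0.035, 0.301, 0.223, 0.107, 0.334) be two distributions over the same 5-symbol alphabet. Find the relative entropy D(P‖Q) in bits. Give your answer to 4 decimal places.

0.4995 bits

D(P‖Q) = Σ p·log₂(p/q).
  0.255·log₂(0.255/0.035) = 0.73059
  0.273·log₂(0.273/0.301) = -0.03846
  0.093·log₂(0.093/0.223) = -0.11734
  0.066·log₂(0.066/0.107) = -0.04601
  0.313·log₂(0.313/0.334) = -0.02932
D(P‖Q) = 0.4995 bits.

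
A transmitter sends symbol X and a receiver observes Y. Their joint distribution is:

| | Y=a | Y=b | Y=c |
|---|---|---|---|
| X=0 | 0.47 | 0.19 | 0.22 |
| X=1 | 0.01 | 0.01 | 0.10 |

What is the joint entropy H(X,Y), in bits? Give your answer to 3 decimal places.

1.913 bits

H(X,Y) = −Σ p(x,y)·log₂ p(x,y) over all 6 cells.
  cell (0,a): −0.47·log₂0.47 = 0.5120
  cell (0,b): −0.19·log₂0.19 = 0.4552
  cell (0,c): −0.22·log₂0.22 = 0.4806
  cell (1,a): −0.01·log₂0.01 = 0.0664
  cell (1,b): −0.01·log₂0.01 = 0.0664
  cell (1,c): −0.10·log₂0.10 = 0.3322
Sum = 1.913 bits.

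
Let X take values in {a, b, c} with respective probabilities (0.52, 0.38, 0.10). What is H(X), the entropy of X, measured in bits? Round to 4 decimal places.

1.3532 bits

H(X) = −Σ p·log₂ p.
  −(0.52)·log₂(0.52) = 0.49058
  −(0.38)·log₂(0.38) = 0.53045
  −(0.10)·log₂(0.10) = 0.33219
Sum: 0.49058 + 0.53045 + 0.33219 = 1.3532 bits.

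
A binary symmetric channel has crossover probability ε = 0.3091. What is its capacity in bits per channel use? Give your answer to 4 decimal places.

Binary symmetric channel: C = 1 − h₂(ε) where h₂ is the binary entropy function.
h₂(0.3091) = −0.3091·log₂0.3091 − 0.6909·log₂0.6909 = 0.8921.
C = 1 − 0.8921 = 0.1079 bits per channel use.

0.1079 bits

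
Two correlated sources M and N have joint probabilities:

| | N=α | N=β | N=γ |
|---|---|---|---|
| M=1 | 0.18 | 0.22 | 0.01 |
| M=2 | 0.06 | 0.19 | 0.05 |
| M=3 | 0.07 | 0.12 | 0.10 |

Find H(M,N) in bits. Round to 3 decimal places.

H(M,N) = −Σ p(x,y)·log₂ p(x,y) over all 9 cells.
  cell (1,α): −0.18·log₂0.18 = 0.4453
  cell (1,β): −0.22·log₂0.22 = 0.4806
  cell (1,γ): −0.01·log₂0.01 = 0.0664
  cell (2,α): −0.06·log₂0.06 = 0.2435
  cell (2,β): −0.19·log₂0.19 = 0.4552
  cell (2,γ): −0.05·log₂0.05 = 0.2161
  cell (3,α): −0.07·log₂0.07 = 0.2686
  cell (3,β): −0.12·log₂0.12 = 0.3671
  cell (3,γ): −0.10·log₂0.10 = 0.3322
Sum = 2.875 bits.

2.875 bits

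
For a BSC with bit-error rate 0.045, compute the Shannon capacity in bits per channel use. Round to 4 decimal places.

Binary symmetric channel: C = 1 − h₂(ε) where h₂ is the binary entropy function.
h₂(0.045) = −0.045·log₂0.045 − 0.955·log₂0.955 = 0.2648.
C = 1 − 0.2648 = 0.7352 bits per channel use.

0.7352 bits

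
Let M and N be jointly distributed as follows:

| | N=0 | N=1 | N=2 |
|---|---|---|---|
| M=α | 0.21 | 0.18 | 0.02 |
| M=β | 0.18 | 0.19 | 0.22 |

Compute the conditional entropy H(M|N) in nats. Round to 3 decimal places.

Marginals: p(M) = (0.4100, 0.5900), p(N) = (0.3900, 0.3700, 0.2400).
H(M|N) = Σ p(N) · H(M|N=·).
  N=0: p=0.3900, H(M|N=0) = 0.6902
  N=1: p=0.3700, H(M|N=1) = 0.6928
  N=2: p=0.2400, H(M|N=2) = 0.2868
Weighted sum = 0.594 nats.

0.594 nats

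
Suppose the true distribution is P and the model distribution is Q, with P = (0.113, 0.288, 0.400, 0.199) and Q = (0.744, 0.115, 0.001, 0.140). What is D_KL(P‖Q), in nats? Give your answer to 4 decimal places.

D(P‖Q) = Σ p·ln(p/q).
  0.113·ln(0.113/0.744) = -0.21297
  0.288·ln(0.288/0.115) = 0.26439
  0.400·ln(0.400/0.001) = 2.39659
  0.199·ln(0.199/0.140) = 0.06998
D(P‖Q) = 2.5180 nats.

2.5180 nats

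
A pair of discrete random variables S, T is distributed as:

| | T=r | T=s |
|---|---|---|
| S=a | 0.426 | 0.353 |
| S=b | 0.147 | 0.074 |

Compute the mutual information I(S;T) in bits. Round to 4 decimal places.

Marginals: p(S) = (0.7790, 0.2210), p(T) = (0.5730, 0.4270).
I(S;T) = Σ p(x,y)·log₂[p(x,y)/(p(x)p(y))].
  (a,r): 0.426·log₂(0.9544) = -0.02870
  (a,s): 0.353·log₂(1.0612) = 0.03027
  (b,r): 0.147·log₂(1.1608) = 0.03163
  (b,s): 0.074·log₂(0.7842) = -0.02596
Sum = 0.0072 bits.

0.0072 bits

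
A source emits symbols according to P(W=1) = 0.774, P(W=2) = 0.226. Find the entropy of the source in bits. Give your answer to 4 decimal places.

H(W) = −Σ p·log₂ p.
  −(0.774)·log₂(0.774) = 0.28607
  −(0.226)·log₂(0.226) = 0.48491
Sum: 0.28607 + 0.48491 = 0.7710 bits.

0.7710 bits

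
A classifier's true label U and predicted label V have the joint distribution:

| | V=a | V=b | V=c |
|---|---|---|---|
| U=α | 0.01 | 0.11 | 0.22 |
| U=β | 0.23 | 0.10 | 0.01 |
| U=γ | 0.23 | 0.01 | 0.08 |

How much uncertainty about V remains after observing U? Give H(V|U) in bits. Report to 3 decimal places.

Marginals: p(U) = (0.3400, 0.3400, 0.3200), p(V) = (0.4700, 0.2200, 0.3100).
H(V|U) = Σ p(U) · H(V|U=·).
  U=α: p=0.3400, H(V|U=α) = 1.0827
  U=β: p=0.3400, H(V|U=β) = 1.0504
  U=γ: p=0.3200, H(V|U=γ) = 0.9987
Weighted sum = 1.045 bits.

1.045 bits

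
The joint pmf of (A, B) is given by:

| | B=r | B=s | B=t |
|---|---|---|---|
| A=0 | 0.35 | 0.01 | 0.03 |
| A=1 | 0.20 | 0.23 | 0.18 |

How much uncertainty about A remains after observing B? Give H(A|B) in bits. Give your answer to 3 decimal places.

0.704 bits

Marginals: p(A) = (0.3900, 0.6100), p(B) = (0.5500, 0.2400, 0.2100).
H(A|B) = Σ p(B) · H(A|B=·).
  B=r: p=0.5500, H(A|B=r) = 0.9457
  B=s: p=0.2400, H(A|B=s) = 0.2499
  B=t: p=0.2100, H(A|B=t) = 0.5917
Weighted sum = 0.704 bits.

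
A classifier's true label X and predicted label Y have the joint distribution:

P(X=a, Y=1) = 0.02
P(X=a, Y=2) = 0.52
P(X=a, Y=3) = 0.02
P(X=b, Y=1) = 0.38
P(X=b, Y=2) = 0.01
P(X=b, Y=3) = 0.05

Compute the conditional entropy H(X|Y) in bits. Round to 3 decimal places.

Chain rule: H(X|Y) = H(X,Y) − H(Y).
Marginals: p(X) = (0.5600, 0.4400), p(Y) = (0.4000, 0.5300, 0.0700).
H(X,Y) = 1.5293 bits; H(Y) = 1.2828 bits.
H(X|Y) = 1.5293 − 1.2828 = 0.247 bits.

0.247 bits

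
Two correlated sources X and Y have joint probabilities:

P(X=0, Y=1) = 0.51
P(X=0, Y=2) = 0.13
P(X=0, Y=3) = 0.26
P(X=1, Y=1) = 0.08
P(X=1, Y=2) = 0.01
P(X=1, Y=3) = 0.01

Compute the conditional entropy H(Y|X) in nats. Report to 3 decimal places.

Marginals: p(X) = (0.9000, 0.1000), p(Y) = (0.5900, 0.1400, 0.2700).
H(Y|X) = Σ p(X) · H(Y|X=·).
  X=0: p=0.9000, H(Y|X=0) = 0.9601
  X=1: p=0.1000, H(Y|X=1) = 0.6390
Weighted sum = 0.928 nats.

0.928 nats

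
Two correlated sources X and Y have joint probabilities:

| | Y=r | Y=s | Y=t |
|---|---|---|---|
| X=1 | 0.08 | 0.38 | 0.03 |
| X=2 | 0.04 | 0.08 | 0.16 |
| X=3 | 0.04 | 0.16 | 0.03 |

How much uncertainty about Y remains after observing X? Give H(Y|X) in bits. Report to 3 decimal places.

Marginals: p(X) = (0.4900, 0.2800, 0.2300), p(Y) = (0.1600, 0.6200, 0.2200).
H(Y|X) = Σ p(X) · H(Y|X=·).
  X=1: p=0.4900, H(Y|X=1) = 0.9581
  X=2: p=0.2800, H(Y|X=2) = 1.3788
  X=3: p=0.2300, H(Y|X=3) = 1.1864
Weighted sum = 1.128 bits.

1.128 bits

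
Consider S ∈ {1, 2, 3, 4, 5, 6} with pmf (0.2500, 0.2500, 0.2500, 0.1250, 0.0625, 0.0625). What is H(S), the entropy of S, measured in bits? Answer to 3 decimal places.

H(S) = −Σ p·log₂ p.
  −(0.2500)·log₂(0.2500) = 0.5000
  −(0.2500)·log₂(0.2500) = 0.5000
  −(0.2500)·log₂(0.2500) = 0.5000
  −(0.1250)·log₂(0.1250) = 0.3750
  −(0.0625)·log₂(0.0625) = 0.2500
  −(0.0625)·log₂(0.0625) = 0.2500
Sum: 0.5000 + 0.5000 + 0.5000 + 0.3750 + 0.2500 + 0.2500 = 2.375 bits.

2.375 bits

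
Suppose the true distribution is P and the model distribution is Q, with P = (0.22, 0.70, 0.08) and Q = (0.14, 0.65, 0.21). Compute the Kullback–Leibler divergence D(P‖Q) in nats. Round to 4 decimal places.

D(P‖Q) = Σ p·ln(p/q).
  0.22·ln(0.22/0.14) = 0.09944
  0.70·ln(0.70/0.65) = 0.05188
  0.08·ln(0.08/0.21) = -0.07721
D(P‖Q) = 0.0741 nats.

0.0741 nats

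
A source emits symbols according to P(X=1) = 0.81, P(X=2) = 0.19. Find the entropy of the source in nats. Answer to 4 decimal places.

0.4862 nats

H(X) = −Σ p·ln p.
  −(0.81)·ln(0.81) = 0.17068
  −(0.19)·ln(0.19) = 0.31554
Sum: 0.17068 + 0.31554 = 0.4862 nats.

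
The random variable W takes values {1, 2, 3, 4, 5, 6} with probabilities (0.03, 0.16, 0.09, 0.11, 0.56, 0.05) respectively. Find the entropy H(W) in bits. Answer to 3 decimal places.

1.922 bits

H(W) = −Σ p·log₂ p.
  −(0.03)·log₂(0.03) = 0.1518
  −(0.16)·log₂(0.16) = 0.4230
  −(0.09)·log₂(0.09) = 0.3127
  −(0.11)·log₂(0.11) = 0.3503
  −(0.56)·log₂(0.56) = 0.4684
  −(0.05)·log₂(0.05) = 0.2161
Sum: 0.1518 + 0.4230 + 0.3127 + 0.3503 + 0.4684 + 0.2161 = 1.922 bits.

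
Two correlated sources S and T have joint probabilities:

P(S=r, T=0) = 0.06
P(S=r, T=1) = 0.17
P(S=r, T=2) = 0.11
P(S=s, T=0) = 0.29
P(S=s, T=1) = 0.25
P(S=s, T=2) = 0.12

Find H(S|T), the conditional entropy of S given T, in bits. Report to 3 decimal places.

Chain rule: H(S|T) = H(S,T) − H(T).
Marginals: p(S) = (0.3400, 0.6600), p(T) = (0.3500, 0.4200, 0.2300).
H(S,T) = 2.4134 bits; H(T) = 1.5434 bits.
H(S|T) = 2.4134 − 1.5434 = 0.870 bits.

0.870 bits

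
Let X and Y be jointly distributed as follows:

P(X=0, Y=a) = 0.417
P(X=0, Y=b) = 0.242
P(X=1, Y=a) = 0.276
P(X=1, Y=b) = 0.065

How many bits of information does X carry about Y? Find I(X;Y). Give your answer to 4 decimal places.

Marginals: p(X) = (0.6590, 0.3410), p(Y) = (0.6930, 0.3070).
I(X;Y) = Σ p(x,y)·log₂[p(x,y)/(p(x)p(y))].
  (0,a): 0.417·log₂(0.9131) = -0.05469
  (0,b): 0.242·log₂(1.1962) = 0.06254
  (1,a): 0.276·log₂(1.1679) = 0.06182
  (1,b): 0.065·log₂(0.6209) = -0.04469
Sum = 0.0250 bits.

0.0250 bits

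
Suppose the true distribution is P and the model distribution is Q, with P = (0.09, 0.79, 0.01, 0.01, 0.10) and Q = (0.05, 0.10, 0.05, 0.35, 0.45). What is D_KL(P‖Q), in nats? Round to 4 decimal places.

1.4837 nats

D(P‖Q) = Σ p·ln(p/q).
  0.09·ln(0.09/0.05) = 0.05290
  0.79·ln(0.79/0.10) = 1.63282
  0.01·ln(0.01/0.05) = -0.01609
  0.01·ln(0.01/0.35) = -0.03555
  0.10·ln(0.10/0.45) = -0.15041
D(P‖Q) = 1.4837 nats.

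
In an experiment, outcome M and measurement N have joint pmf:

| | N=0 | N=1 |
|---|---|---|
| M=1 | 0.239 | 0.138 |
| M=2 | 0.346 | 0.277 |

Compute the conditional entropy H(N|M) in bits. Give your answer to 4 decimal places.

0.9747 bits

Chain rule: H(N|M) = H(M,N) − H(M).
Marginals: p(M) = (0.3770, 0.6230), p(N) = (0.5850, 0.4150).
H(M,N) = 1.9306 bits; H(M) = 0.9559 bits.
H(N|M) = 1.9306 − 0.9559 = 0.9747 bits.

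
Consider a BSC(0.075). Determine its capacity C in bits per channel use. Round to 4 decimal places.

0.6157 bits

Binary symmetric channel: C = 1 − h₂(ε) where h₂ is the binary entropy function.
h₂(0.075) = −0.075·log₂0.075 − 0.925·log₂0.925 = 0.3843.
C = 1 − 0.3843 = 0.6157 bits per channel use.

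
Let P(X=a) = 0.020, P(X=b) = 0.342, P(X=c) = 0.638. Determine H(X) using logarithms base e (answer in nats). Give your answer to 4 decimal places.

H(X) = −Σ p·ln p.
  −(0.020)·ln(0.020) = 0.07824
  −(0.342)·ln(0.342) = 0.36695
  −(0.638)·ln(0.638) = 0.28673
Sum: 0.07824 + 0.36695 + 0.28673 = 0.7319 nats.

0.7319 nats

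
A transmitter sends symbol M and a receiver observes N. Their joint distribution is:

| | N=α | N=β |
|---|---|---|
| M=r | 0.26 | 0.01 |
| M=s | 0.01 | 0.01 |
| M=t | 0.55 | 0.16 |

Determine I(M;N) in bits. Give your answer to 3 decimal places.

0.052 bits

Marginals: p(M) = (0.2700, 0.0200, 0.7100), p(N) = (0.8200, 0.1800).
I(M;N) = H(M) + H(N) − H(M,N).
H(M) = 0.9737, H(N) = 0.6801, H(M,N) = 1.6020.
I(M;N) = 0.9737 + 0.6801 − 1.6020 = 0.052 bits.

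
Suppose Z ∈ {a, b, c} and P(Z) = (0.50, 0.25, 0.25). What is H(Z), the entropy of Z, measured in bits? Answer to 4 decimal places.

H(Z) = −Σ p·log₂ p.
  −(0.50)·log₂(0.50) = 0.50000
  −(0.25)·log₂(0.25) = 0.50000
  −(0.25)·log₂(0.25) = 0.50000
Sum: 0.50000 + 0.50000 + 0.50000 = 1.5000 bits.

1.5000 bits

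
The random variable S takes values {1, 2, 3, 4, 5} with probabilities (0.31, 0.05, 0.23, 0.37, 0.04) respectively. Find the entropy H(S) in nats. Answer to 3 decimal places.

1.348 nats

H(S) = −Σ p·ln p.
  −(0.31)·ln(0.31) = 0.3631
  −(0.05)·ln(0.05) = 0.1498
  −(0.23)·ln(0.23) = 0.3380
  −(0.37)·ln(0.37) = 0.3679
  −(0.04)·ln(0.04) = 0.1288
Sum: 0.3631 + 0.1498 + 0.3380 + 0.3679 + 0.1288 = 1.348 nats.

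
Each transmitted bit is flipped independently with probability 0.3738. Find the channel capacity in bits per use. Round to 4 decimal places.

Binary symmetric channel: C = 1 − h₂(ε) where h₂ is the binary entropy function.
h₂(0.3738) = −0.3738·log₂0.3738 − 0.6262·log₂0.6262 = 0.9535.
C = 1 − 0.9535 = 0.0465 bits per channel use.

0.0465 bits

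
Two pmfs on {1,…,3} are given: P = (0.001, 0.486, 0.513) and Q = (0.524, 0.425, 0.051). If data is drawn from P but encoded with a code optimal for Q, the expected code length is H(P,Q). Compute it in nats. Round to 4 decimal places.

H(P,Q) = −Σ p·ln q.
  −0.001·ln(0.524) = 0.00065
  −0.486·ln(0.425) = 0.41585
  −0.513·ln(0.051) = 1.52665
H(P,Q) = 1.9432 nats.

1.9432 nats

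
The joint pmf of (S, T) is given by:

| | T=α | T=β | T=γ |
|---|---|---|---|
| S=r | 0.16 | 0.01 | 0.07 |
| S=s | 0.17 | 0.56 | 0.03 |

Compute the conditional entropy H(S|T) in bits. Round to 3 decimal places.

0.491 bits

Marginals: p(S) = (0.2400, 0.7600), p(T) = (0.3300, 0.5700, 0.1000).
H(S|T) = Σ p(T) · H(S|T=·).
  T=α: p=0.3300, H(S|T=α) = 0.9993
  T=β: p=0.5700, H(S|T=β) = 0.1274
  T=γ: p=0.1000, H(S|T=γ) = 0.8813
Weighted sum = 0.491 bits.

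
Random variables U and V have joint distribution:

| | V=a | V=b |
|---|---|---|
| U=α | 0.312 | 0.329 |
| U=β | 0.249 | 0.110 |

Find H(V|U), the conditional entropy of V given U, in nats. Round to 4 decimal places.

Chain rule: H(V|U) = H(U,V) − H(U).
Marginals: p(U) = (0.6410, 0.3590), p(V) = (0.5610, 0.4390).
H(U,V) = 1.3181 nats; H(U) = 0.6528 nats.
H(V|U) = 1.3181 − 0.6528 = 0.6653 nats.

0.6653 nats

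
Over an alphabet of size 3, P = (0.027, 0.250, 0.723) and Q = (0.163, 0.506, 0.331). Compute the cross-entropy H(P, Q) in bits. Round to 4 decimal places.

1.4696 bits

H(P,Q) = −Σ p·log₂ q.
  −0.027·log₂(0.163) = 0.07066
  −0.250·log₂(0.506) = 0.24570
  −0.723·log₂(0.331) = 1.15326
H(P,Q) = 1.4696 bits.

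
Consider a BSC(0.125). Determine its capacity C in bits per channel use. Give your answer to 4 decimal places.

0.4564 bits

Binary symmetric channel: C = 1 − h₂(ε) where h₂ is the binary entropy function.
h₂(0.125) = −0.125·log₂0.125 − 0.875·log₂0.875 = 0.5436.
C = 1 − 0.5436 = 0.4564 bits per channel use.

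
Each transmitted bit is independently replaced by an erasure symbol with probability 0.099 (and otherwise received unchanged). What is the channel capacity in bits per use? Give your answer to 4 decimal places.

0.9010 bits

Binary erasure channel: capacity C = 1 − ε.
C = 1 − 0.099 = 0.9010 bits per channel use.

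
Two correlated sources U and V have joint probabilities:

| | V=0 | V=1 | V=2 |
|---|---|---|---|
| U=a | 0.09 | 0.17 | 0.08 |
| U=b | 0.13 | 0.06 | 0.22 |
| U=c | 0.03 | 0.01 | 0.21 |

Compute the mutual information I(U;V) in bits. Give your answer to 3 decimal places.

0.210 bits

Marginals: p(U) = (0.3400, 0.4100, 0.2500), p(V) = (0.2500, 0.2400, 0.5100).
I(U;V) = Σ p(x,y)·log₂[p(x,y)/(p(x)p(y))].
  (a,0): 0.09·log₂(1.0588) = 0.0074
  (a,1): 0.17·log₂(2.0833) = 0.1800
  (a,2): 0.08·log₂(0.4614) = -0.0893
  (b,0): 0.13·log₂(1.2683) = 0.0446
  (b,1): 0.06·log₂(0.6098) = -0.0428
  (b,2): 0.22·log₂(1.0521) = 0.0161
  (c,0): 0.03·log₂(0.4800) = -0.0318
  (c,1): 0.01·log₂(0.1667) = -0.0258
  (c,2): 0.21·log₂(1.6471) = 0.1512
Sum = 0.210 bits.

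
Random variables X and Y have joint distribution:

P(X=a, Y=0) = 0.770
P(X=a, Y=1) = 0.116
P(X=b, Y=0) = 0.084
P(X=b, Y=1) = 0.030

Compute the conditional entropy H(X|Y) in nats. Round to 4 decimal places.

Marginals: p(X) = (0.8860, 0.1140), p(Y) = (0.8540, 0.1460).
H(X|Y) = Σ p(Y) · H(X|Y=·).
  Y=0: p=0.8540, H(X|Y=0) = 0.3215
  Y=1: p=0.1460, H(X|Y=1) = 0.5079
Weighted sum = 0.3487 nats.

0.3487 nats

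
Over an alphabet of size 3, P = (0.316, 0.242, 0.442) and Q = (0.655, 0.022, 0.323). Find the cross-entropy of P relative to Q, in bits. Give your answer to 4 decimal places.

2.2461 bits

H(P,Q) = −Σ p·log₂ q.
  −0.316·log₂(0.655) = 0.19290
  −0.242·log₂(0.022) = 1.33254
  −0.442·log₂(0.323) = 0.72063
H(P,Q) = 2.2461 bits.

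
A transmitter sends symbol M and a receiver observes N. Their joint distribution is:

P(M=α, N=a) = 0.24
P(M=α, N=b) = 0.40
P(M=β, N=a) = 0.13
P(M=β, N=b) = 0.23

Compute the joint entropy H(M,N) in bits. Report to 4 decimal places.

H(M,N) = −Σ p(x,y)·log₂ p(x,y) over all 4 cells.
  cell (α,a): −0.24·log₂0.24 = 0.49413
  cell (α,b): −0.40·log₂0.40 = 0.52877
  cell (β,a): −0.13·log₂0.13 = 0.38264
  cell (β,b): −0.23·log₂0.23 = 0.48767
Sum = 1.8932 bits.

1.8932 bits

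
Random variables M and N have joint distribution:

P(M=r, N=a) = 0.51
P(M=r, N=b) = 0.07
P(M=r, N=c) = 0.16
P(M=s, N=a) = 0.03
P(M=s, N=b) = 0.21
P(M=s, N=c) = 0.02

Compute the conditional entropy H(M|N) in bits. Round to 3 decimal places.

Marginals: p(M) = (0.7400, 0.2600), p(N) = (0.5400, 0.2800, 0.1800).
H(M|N) = Σ p(N) · H(M|N=·).
  N=a: p=0.5400, H(M|N=a) = 0.3095
  N=b: p=0.2800, H(M|N=b) = 0.8113
  N=c: p=0.1800, H(M|N=c) = 0.5033
Weighted sum = 0.485 bits.

0.485 bits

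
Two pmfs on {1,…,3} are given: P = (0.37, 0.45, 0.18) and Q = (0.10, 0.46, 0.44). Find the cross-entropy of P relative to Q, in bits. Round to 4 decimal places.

H(P,Q) = −Σ p·log₂ q.
  −0.37·log₂(0.10) = 1.22911
  −0.45·log₂(0.46) = 0.50413
  −0.18·log₂(0.44) = 0.21320
H(P,Q) = 1.9464 bits.

1.9464 bits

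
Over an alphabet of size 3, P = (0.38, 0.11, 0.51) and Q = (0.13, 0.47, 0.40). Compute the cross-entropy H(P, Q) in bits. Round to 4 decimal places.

H(P,Q) = −Σ p·log₂ q.
  −0.38·log₂(0.13) = 1.11850
  −0.11·log₂(0.47) = 0.11982
  −0.51·log₂(0.40) = 0.67418
H(P,Q) = 1.9125 bits.

1.9125 bits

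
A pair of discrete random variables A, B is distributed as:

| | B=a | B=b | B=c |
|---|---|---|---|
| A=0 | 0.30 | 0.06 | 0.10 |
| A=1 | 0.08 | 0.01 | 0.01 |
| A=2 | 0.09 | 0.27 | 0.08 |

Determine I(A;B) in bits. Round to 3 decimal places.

0.230 bits

Marginals: p(A) = (0.4600, 0.1000, 0.4400), p(B) = (0.4700, 0.3400, 0.1900).
I(A;B) = H(A) + H(B) − H(A,B).
H(A) = 1.3687, H(B) = 1.4964, H(A,B) = 2.6354.
I(A;B) = 1.3687 + 1.4964 − 2.6354 = 0.230 bits.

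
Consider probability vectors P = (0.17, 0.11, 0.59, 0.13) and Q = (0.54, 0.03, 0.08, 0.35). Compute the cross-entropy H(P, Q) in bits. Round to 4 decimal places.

3.0544 bits

H(P,Q) = −Σ p·log₂ q.
  −0.17·log₂(0.54) = 0.15112
  −0.11·log₂(0.03) = 0.55648
  −0.59·log₂(0.08) = 2.14988
  −0.13·log₂(0.35) = 0.19689
H(P,Q) = 3.0544 bits.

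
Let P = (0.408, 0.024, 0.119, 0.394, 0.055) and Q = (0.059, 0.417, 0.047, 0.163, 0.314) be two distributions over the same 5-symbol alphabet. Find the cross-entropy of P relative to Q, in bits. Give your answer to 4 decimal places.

H(P,Q) = −Σ p·log₂ q.
  −0.408·log₂(0.059) = 1.66592
  −0.024·log₂(0.417) = 0.03029
  −0.119·log₂(0.047) = 0.52493
  −0.394·log₂(0.163) = 1.03112
  −0.055·log₂(0.314) = 0.09191
H(P,Q) = 3.3442 bits.

3.3442 bits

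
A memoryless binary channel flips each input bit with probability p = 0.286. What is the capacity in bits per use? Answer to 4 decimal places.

Binary symmetric channel: C = 1 − h₂(ε) where h₂ is the binary entropy function.
h₂(0.286) = −0.286·log₂0.286 − 0.714·log₂0.714 = 0.8635.
C = 1 − 0.8635 = 0.1365 bits per channel use.

0.1365 bits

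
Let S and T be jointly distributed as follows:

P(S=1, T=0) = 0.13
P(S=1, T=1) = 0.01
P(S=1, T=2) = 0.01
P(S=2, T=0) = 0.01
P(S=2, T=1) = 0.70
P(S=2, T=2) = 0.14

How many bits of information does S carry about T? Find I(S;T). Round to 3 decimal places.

0.429 bits

Marginals: p(S) = (0.1500, 0.8500), p(T) = (0.1400, 0.7100, 0.1500).
I(S;T) = H(S) + H(T) − H(S,T).
H(S) = 0.6098, H(T) = 1.1585, H(S,T) = 1.3393.
I(S;T) = 0.6098 + 1.1585 − 1.3393 = 0.429 bits.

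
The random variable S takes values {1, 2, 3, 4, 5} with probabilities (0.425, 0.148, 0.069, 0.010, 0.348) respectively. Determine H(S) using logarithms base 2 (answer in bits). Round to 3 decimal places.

H(S) = −Σ p·log₂ p.
  −(0.425)·log₂(0.425) = 0.5246
  −(0.148)·log₂(0.148) = 0.4079
  −(0.069)·log₂(0.069) = 0.2662
  −(0.010)·log₂(0.010) = 0.0664
  −(0.348)·log₂(0.348) = 0.5299
Sum: 0.5246 + 0.4079 + 0.2662 + 0.0664 + 0.5299 = 1.795 bits.

1.795 bits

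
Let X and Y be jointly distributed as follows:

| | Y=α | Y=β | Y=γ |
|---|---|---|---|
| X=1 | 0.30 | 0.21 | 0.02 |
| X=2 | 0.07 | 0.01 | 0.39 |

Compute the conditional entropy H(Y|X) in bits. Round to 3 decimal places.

0.974 bits

Chain rule: H(Y|X) = H(X,Y) − H(X).
Marginals: p(X) = (0.5300, 0.4700), p(Y) = (0.3700, 0.2200, 0.4100).
H(X,Y) = 1.9716 bits; H(X) = 0.9974 bits.
H(Y|X) = 1.9716 − 0.9974 = 0.974 bits.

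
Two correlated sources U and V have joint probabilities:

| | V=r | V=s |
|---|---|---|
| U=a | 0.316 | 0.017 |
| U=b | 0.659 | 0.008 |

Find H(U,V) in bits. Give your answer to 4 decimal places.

H(U,V) = −Σ p(x,y)·log₂ p(x,y) over all 4 cells.
  cell (a,r): −0.316·log₂0.316 = 0.52519
  cell (a,s): −0.017·log₂0.017 = 0.09993
  cell (b,r): −0.659·log₂0.659 = 0.39649
  cell (b,s): −0.008·log₂0.008 = 0.05573
Sum = 1.0773 bits.

1.0773 bits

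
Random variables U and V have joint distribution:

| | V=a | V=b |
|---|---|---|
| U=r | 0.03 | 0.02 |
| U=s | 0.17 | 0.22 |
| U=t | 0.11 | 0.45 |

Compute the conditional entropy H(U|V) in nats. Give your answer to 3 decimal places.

Chain rule: H(U|V) = H(U,V) − H(V).
Marginals: p(U) = (0.0500, 0.3900, 0.5600), p(V) = (0.3100, 0.6900).
H(U,V) = 1.4199 nats; H(V) = 0.6191 nats.
H(U|V) = 1.4199 − 0.6191 = 0.801 nats.

0.801 nats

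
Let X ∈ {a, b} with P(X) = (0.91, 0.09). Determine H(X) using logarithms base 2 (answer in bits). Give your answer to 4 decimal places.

0.4365 bits

H(X) = −Σ p·log₂ p.
  −(0.91)·log₂(0.91) = 0.12382
  −(0.09)·log₂(0.09) = 0.31265
Sum: 0.12382 + 0.31265 = 0.4365 bits.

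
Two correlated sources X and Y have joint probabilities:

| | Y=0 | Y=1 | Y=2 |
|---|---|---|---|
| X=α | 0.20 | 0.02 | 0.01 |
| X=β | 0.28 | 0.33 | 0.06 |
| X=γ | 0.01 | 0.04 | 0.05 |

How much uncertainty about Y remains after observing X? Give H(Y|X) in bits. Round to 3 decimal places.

1.191 bits

Marginals: p(X) = (0.2300, 0.6700, 0.1000), p(Y) = (0.4900, 0.3900, 0.1200).
H(Y|X) = Σ p(X) · H(Y|X=·).
  X=α: p=0.2300, H(Y|X=α) = 0.6784
  X=β: p=0.6700, H(Y|X=β) = 1.3410
  X=γ: p=0.1000, H(Y|X=γ) = 1.3610
Weighted sum = 1.191 bits.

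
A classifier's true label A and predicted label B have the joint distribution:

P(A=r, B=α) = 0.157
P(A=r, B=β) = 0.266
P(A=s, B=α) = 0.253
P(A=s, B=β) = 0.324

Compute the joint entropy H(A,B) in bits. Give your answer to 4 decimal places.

H(A,B) = −Σ p(x,y)·log₂ p(x,y) over all 4 cells.
  cell (r,α): −0.157·log₂0.157 = 0.41937
  cell (r,β): −0.266·log₂0.266 = 0.50819
  cell (s,α): −0.253·log₂0.253 = 0.50165
  cell (s,β): −0.324·log₂0.324 = 0.52680
Sum = 1.9560 bits.

1.9560 bits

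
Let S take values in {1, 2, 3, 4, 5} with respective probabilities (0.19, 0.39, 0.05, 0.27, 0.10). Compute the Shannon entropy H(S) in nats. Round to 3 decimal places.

1.416 nats

H(S) = −Σ p·ln p.
  −(0.19)·ln(0.19) = 0.3155
  −(0.39)·ln(0.39) = 0.3672
  −(0.05)·ln(0.05) = 0.1498
  −(0.27)·ln(0.27) = 0.3535
  −(0.10)·ln(0.10) = 0.2303
Sum: 0.3155 + 0.3672 + 0.1498 + 0.3535 + 0.2303 = 1.416 nats.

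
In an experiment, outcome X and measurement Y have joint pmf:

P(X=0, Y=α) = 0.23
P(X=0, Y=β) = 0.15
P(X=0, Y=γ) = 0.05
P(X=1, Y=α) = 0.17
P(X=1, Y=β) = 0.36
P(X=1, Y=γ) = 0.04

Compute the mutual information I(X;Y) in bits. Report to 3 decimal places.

Marginals: p(X) = (0.4300, 0.5700), p(Y) = (0.4000, 0.5100, 0.0900).
I(X;Y) = Σ p(x,y)·log₂[p(x,y)/(p(x)p(y))].
  (0,α): 0.23·log₂(1.3372) = 0.0964
  (0,β): 0.15·log₂(0.6840) = -0.0822
  (0,γ): 0.05·log₂(1.2920) = 0.0185
  (1,α): 0.17·log₂(0.7456) = -0.0720
  (1,β): 0.36·log₂(1.2384) = 0.1110
  (1,γ): 0.04·log₂(0.7797) = -0.0144
Sum = 0.057 bits.

0.057 bits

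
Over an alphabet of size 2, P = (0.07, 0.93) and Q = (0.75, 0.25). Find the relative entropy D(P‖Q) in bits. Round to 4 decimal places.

1.5231 bits

D(P‖Q) = Σ p·log₂(p/q).
  0.07·log₂(0.07/0.75) = -0.23950
  0.93·log₂(0.93/0.25) = 1.76263
D(P‖Q) = 1.5231 bits.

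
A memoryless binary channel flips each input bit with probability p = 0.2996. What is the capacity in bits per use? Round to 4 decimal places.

Binary symmetric channel: C = 1 − h₂(ε) where h₂ is the binary entropy function.
h₂(0.2996) = −0.2996·log₂0.2996 − 0.7004·log₂0.7004 = 0.8808.
C = 1 − 0.8808 = 0.1192 bits per channel use.

0.1192 bits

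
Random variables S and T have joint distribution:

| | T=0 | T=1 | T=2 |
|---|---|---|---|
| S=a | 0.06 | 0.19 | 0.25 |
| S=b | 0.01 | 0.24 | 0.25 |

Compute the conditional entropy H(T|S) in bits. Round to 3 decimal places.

Marginals: p(S) = (0.5000, 0.5000), p(T) = (0.0700, 0.4300, 0.5000).
H(T|S) = Σ p(S) · H(T|S=·).
  S=a: p=0.5000, H(T|S=a) = 1.3975
  S=b: p=0.5000, H(T|S=b) = 1.1211
Weighted sum = 1.259 bits.

1.259 bits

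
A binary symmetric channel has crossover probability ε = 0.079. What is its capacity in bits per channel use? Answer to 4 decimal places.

Binary symmetric channel: C = 1 − h₂(ε) where h₂ is the binary entropy function.
h₂(0.079) = −0.079·log₂0.079 − 0.921·log₂0.921 = 0.3986.
C = 1 − 0.3986 = 0.6014 bits per channel use.

0.6014 bits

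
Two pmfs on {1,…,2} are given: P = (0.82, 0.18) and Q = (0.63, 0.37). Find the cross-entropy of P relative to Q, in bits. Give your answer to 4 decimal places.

H(P,Q) = −Σ p·log₂ q.
  −0.82·log₂(0.63) = 0.54659
  −0.18·log₂(0.37) = 0.25819
H(P,Q) = 0.8048 bits.

0.8048 bits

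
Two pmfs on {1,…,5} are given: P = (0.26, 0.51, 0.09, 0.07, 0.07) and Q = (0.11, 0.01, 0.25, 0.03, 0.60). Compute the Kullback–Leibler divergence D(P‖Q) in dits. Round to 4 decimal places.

0.8885 dits

D(P‖Q) = Σ p·log₁₀(p/q).
  0.26·log₁₀(0.26/0.11) = 0.09713
  0.51·log₁₀(0.51/0.01) = 0.87086
  0.09·log₁₀(0.09/0.25) = -0.03993
  0.07·log₁₀(0.07/0.03) = 0.02576
  0.07·log₁₀(0.07/0.60) = -0.06531
D(P‖Q) = 0.8885 dits.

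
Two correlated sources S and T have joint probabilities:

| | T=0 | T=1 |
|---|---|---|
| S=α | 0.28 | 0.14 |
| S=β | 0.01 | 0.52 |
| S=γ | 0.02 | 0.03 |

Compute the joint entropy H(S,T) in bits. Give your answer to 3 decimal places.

H(S,T) = −Σ p(x,y)·log₂ p(x,y) over all 6 cells.
  cell (α,0): −0.28·log₂0.28 = 0.5142
  cell (α,1): −0.14·log₂0.14 = 0.3971
  cell (β,0): −0.01·log₂0.01 = 0.0664
  cell (β,1): −0.52·log₂0.52 = 0.4906
  cell (γ,0): −0.02·log₂0.02 = 0.1129
  cell (γ,1): −0.03·log₂0.03 = 0.1518
Sum = 1.733 bits.

1.733 bits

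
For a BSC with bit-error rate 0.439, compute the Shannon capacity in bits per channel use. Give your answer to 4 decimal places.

Binary symmetric channel: C = 1 − h₂(ε) where h₂ is the binary entropy function.
h₂(0.439) = −0.439·log₂0.439 − 0.561·log₂0.561 = 0.9892.
C = 1 − 0.9892 = 0.0108 bits per channel use.

0.0108 bits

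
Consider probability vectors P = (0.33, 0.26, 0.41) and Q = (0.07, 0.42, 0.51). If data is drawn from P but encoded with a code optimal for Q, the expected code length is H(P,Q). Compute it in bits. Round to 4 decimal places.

H(P,Q) = −Σ p·log₂ q.
  −0.33·log₂(0.07) = 1.26605
  −0.26·log₂(0.42) = 0.32540
  −0.41·log₂(0.51) = 0.39829
H(P,Q) = 1.9897 bits.

1.9897 bits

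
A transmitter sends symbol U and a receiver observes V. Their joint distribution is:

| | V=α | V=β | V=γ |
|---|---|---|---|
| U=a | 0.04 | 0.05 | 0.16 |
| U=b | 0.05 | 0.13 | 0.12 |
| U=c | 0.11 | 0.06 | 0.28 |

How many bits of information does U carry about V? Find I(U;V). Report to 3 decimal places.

0.068 bits

Marginals: p(U) = (0.2500, 0.3000, 0.4500), p(V) = (0.2000, 0.2400, 0.5600).
I(U;V) = Σ p(x,y)·log₂[p(x,y)/(p(x)p(y))].
  (a,α): 0.04·log₂(0.8000) = -0.0129
  (a,β): 0.05·log₂(0.8333) = -0.0132
  (a,γ): 0.16·log₂(1.1429) = 0.0308
  (b,α): 0.05·log₂(0.8333) = -0.0132
  (b,β): 0.13·log₂(1.8056) = 0.1108
  (b,γ): 0.12·log₂(0.7143) = -0.0583
  (c,α): 0.11·log₂(1.2222) = 0.0318
  (c,β): 0.06·log₂(0.5556) = -0.0509
  (c,γ): 0.28·log₂(1.1111) = 0.0426
Sum = 0.068 bits.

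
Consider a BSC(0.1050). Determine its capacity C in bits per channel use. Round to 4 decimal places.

0.5154 bits

Binary symmetric channel: C = 1 − h₂(ε) where h₂ is the binary entropy function.
h₂(0.1050) = −0.1050·log₂0.1050 − 0.8950·log₂0.8950 = 0.4846.
C = 1 − 0.4846 = 0.5154 bits per channel use.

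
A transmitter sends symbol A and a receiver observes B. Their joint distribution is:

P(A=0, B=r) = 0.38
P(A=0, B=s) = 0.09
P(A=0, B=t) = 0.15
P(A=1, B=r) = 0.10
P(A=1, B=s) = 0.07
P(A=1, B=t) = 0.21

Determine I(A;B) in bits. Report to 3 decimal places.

0.093 bits

Marginals: p(A) = (0.6200, 0.3800), p(B) = (0.4800, 0.1600, 0.3600).
I(A;B) = H(A) + H(B) − H(A,B).
H(A) = 0.9580, H(B) = 1.4619, H(A,B) = 2.3272.
I(A;B) = 0.9580 + 1.4619 − 2.3272 = 0.093 bits.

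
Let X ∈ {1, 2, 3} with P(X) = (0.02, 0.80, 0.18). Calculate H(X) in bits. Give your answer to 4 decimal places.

0.8157 bits

H(X) = −Σ p·log₂ p.
  −(0.02)·log₂(0.02) = 0.11288
  −(0.80)·log₂(0.80) = 0.25754
  −(0.18)·log₂(0.18) = 0.44531
Sum: 0.11288 + 0.25754 + 0.44531 = 0.8157 bits.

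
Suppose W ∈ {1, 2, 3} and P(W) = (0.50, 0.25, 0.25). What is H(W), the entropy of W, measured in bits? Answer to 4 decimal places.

H(W) = −Σ p·log₂ p.
  −(0.50)·log₂(0.50) = 0.50000
  −(0.25)·log₂(0.25) = 0.50000
  −(0.25)·log₂(0.25) = 0.50000
Sum: 0.50000 + 0.50000 + 0.50000 = 1.5000 bits.

1.5000 bits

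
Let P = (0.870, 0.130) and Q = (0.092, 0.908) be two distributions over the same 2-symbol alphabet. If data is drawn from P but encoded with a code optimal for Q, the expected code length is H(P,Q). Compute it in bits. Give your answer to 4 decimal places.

3.0128 bits

H(P,Q) = −Σ p·log₂ q.
  −0.870·log₂(0.092) = 2.99473
  −0.130·log₂(0.908) = 0.01810
H(P,Q) = 3.0128 bits.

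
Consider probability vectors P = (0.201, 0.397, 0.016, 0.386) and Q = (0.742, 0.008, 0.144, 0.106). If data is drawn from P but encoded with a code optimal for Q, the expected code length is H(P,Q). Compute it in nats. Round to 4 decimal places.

2.8741 nats

H(P,Q) = −Σ p·ln q.
  −0.201·ln(0.742) = 0.05998
  −0.397·ln(0.008) = 1.91684
  −0.016·ln(0.144) = 0.03101
  −0.386·ln(0.106) = 0.86631
H(P,Q) = 2.8741 nats.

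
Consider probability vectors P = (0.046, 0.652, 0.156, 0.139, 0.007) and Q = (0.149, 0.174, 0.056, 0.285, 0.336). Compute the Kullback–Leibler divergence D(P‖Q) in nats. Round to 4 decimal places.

D(P‖Q) = Σ p·ln(p/q).
  0.046·ln(0.046/0.149) = -0.05406
  0.652·ln(0.652/0.174) = 0.86128
  0.156·ln(0.156/0.056) = 0.15982
  0.139·ln(0.139/0.285) = -0.09980
  0.007·ln(0.007/0.336) = -0.02710
D(P‖Q) = 0.8401 nats.

0.8401 nats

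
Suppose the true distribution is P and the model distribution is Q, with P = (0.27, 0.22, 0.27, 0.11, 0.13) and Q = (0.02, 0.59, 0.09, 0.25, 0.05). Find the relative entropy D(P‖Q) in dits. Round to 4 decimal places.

0.3545 dits

D(P‖Q) = Σ p·log₁₀(p/q).
  0.27·log₁₀(0.27/0.02) = 0.30519
  0.22·log₁₀(0.22/0.59) = -0.09425
  0.27·log₁₀(0.27/0.09) = 0.12882
  0.11·log₁₀(0.11/0.25) = -0.03922
  0.13·log₁₀(0.13/0.05) = 0.05395
D(P‖Q) = 0.3545 dits.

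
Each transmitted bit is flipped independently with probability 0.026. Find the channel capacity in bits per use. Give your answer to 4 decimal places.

Binary symmetric channel: C = 1 − h₂(ε) where h₂ is the binary entropy function.
h₂(0.026) = −0.026·log₂0.026 − 0.974·log₂0.974 = 0.1739.
C = 1 − 0.1739 = 0.8261 bits per channel use.

0.8261 bits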